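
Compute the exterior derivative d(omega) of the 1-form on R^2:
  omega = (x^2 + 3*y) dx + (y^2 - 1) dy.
d(omega) = (-3) dx ∧ dy

For a 1-form omega = sum_i f_i dx_i, the exterior derivative is
  d(omega) = sum_{i < j} (∂f_j/∂x_i - ∂f_i/∂x_j) dx_i ∧ dx_j.
  coefficient of dx ∧ dy: ∂f_2/∂x - ∂f_1/∂y = ∂(y^2 - 1)/∂x - ∂(x^2 + 3*y)/∂y = -3
Assembling: d(omega) = (-3) dx ∧ dy.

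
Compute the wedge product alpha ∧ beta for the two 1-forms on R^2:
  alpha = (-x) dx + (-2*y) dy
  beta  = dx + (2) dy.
alpha ∧ beta = (-2*x + 2*y) dx ∧ dy

Distribute the wedge, using dx_i ∧ dx_j = -dx_j ∧ dx_i and dx_i ∧ dx_i = 0. For each pair (i, j) with i < j, the coefficient of dx_i ∧ dx_j in alpha ∧ beta is (alpha_i * beta_j - alpha_j * beta_i). Collecting: alpha ∧ beta = (-2*x + 2*y) dx ∧ dy.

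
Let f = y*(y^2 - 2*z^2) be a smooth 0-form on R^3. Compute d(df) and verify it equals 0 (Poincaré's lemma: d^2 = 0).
d(df) = 0

Step 1: df = sum_i (∂f/∂x_i) dx_i = (0) dx + (3*y^2 - 2*z^2) dy + (-4*y*z) dz.
Step 2: Apply d again. Using the 1-form formula, the coefficient of dx ∧ dy in d(df) is ∂^2 f/∂x ∂y - ∂^2 f/∂y ∂x = (0) - (0) = 0 (equality of mixed partials for smooth f).
Similarly for dx ∧ dz and dy ∧ dz — all coefficients vanish. So d(df) = 0.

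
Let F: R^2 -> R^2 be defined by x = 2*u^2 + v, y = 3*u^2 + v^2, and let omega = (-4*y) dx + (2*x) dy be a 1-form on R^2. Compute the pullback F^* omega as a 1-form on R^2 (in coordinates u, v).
F^* omega = (4*u*(-6*u^2 - 4*v^2 + 3*v)) du + (u^2*(8*v - 12)) dv

Using F^*(f dg) = (f ∘ F) d(g ∘ F), substitute each coordinate x_i by F_i(u, v) in f_i, and replace dx_i by d F_i = (∂F_i/∂u) du + (∂F_i/∂v) dv.
  For the x component: f_1(F) = -12*u^2 - 4*v^2; d F_1 = (4*u) du + (1) dv
  For the y component: f_2(F) = 4*u^2 + 2*v; d F_2 = (6*u) du + (2*v) dv
Combining and collecting du, dv coefficients:
  coeff of du: 4*u*(-6*u^2 - 4*v^2 + 3*v)
  coeff of dv: u^2*(8*v - 12)
F^* omega = (4*u*(-6*u^2 - 4*v^2 + 3*v)) du + (u^2*(8*v - 12)) dv.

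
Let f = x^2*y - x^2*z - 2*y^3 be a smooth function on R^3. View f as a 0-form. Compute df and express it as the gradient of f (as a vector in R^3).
df = (2*x*(y - z)) dx + (x^2 - 6*y^2) dy + (-x^2) dz; grad f = (2*x*(y - z), x^2 - 6*y^2, -x^2)

For a 0-form f, d f = (∂f/∂x) dx + (∂f/∂y) dy + (∂f/∂z) dz. The components of the vector representation are exactly the entries of grad f in Cartesian coordinates:
  ∂f/∂x = 2*x*(y - z)
  ∂f/∂y = x^2 - 6*y^2
  ∂f/∂z = -x^2.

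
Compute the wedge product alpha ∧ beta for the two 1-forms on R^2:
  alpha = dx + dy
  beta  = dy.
alpha ∧ beta = (1) dx ∧ dy

Distribute the wedge, using dx_i ∧ dx_j = -dx_j ∧ dx_i and dx_i ∧ dx_i = 0. For each pair (i, j) with i < j, the coefficient of dx_i ∧ dx_j in alpha ∧ beta is (alpha_i * beta_j - alpha_j * beta_i). Collecting: alpha ∧ beta = (1) dx ∧ dy.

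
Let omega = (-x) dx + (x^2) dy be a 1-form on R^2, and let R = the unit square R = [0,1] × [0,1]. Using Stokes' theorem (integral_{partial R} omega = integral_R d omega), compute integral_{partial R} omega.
integral_(partial R) omega = 1

Stokes: integral_partial_R omega = integral_R d omega with d omega = (∂Q/∂x - ∂P/∂y) dx ∧ dy.
  ∂Q/∂x = 2*x
  ∂P/∂y = 0
  integrand = ∂Q/∂x - ∂P/∂y = 2*x.
Integrating over R: integral_0^1 integral_0^1 (2*x) dx dy = 1.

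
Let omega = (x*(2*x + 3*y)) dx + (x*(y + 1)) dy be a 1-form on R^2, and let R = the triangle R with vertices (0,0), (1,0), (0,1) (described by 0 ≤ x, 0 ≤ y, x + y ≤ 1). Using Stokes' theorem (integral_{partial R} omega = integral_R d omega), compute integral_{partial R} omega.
integral_(partial R) omega = 1/6

Stokes: integral_partial_R omega = integral_R d omega with d omega = (∂Q/∂x - ∂P/∂y) dx ∧ dy.
  ∂Q/∂x = y + 1
  ∂P/∂y = 3*x
  integrand = ∂Q/∂x - ∂P/∂y = -3*x + y + 1.
Integrating over R: integral_0^1 integral_0^{1-x} (-3*x + y + 1) dy dx = 1/6.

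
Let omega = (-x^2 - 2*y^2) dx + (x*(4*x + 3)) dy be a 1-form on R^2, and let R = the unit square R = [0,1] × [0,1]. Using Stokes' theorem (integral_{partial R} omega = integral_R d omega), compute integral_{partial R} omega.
integral_(partial R) omega = 9

Stokes: integral_partial_R omega = integral_R d omega with d omega = (∂Q/∂x - ∂P/∂y) dx ∧ dy.
  ∂Q/∂x = 8*x + 3
  ∂P/∂y = -4*y
  integrand = ∂Q/∂x - ∂P/∂y = 8*x + 4*y + 3.
Integrating over R: integral_0^1 integral_0^1 (8*x + 4*y + 3) dx dy = 9.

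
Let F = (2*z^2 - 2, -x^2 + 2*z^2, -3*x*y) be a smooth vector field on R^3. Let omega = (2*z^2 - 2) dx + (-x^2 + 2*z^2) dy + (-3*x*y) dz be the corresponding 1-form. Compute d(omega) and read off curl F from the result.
d(omega) = (-3*x - 4*z) dy ∧ dz + (3*y + 4*z) dz ∧ dx + (-2*x) dx ∧ dy; curl F = (-3*x - 4*z, 3*y + 4*z, -2*x)

d omega = sum_{i<j} (∂f_j/∂x_i - ∂f_i/∂x_j) dx_i ∧ dx_j. Under the identification (dy ∧ dz, dz ∧ dx, dx ∧ dy) ↔ (e_x, e_y, e_z), the coefficients are exactly the components of curl F. Compute:
  ∂R/∂y - ∂Q/∂z = (-3*x) - (4*z) = -3*x - 4*z
  ∂P/∂z - ∂R/∂x = (4*z) - (-3*y) = 3*y + 4*z
  ∂Q/∂x - ∂P/∂y = (-2*x) - (0) = -2*x.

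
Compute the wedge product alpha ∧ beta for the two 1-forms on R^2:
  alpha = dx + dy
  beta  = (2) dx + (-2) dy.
alpha ∧ beta = (-4) dx ∧ dy

Distribute the wedge, using dx_i ∧ dx_j = -dx_j ∧ dx_i and dx_i ∧ dx_i = 0. For each pair (i, j) with i < j, the coefficient of dx_i ∧ dx_j in alpha ∧ beta is (alpha_i * beta_j - alpha_j * beta_i). Collecting: alpha ∧ beta = (-4) dx ∧ dy.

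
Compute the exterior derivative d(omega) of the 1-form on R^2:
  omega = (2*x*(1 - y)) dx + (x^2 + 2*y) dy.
d(omega) = (4*x) dx ∧ dy

For a 1-form omega = sum_i f_i dx_i, the exterior derivative is
  d(omega) = sum_{i < j} (∂f_j/∂x_i - ∂f_i/∂x_j) dx_i ∧ dx_j.
  coefficient of dx ∧ dy: ∂f_2/∂x - ∂f_1/∂y = ∂(x^2 + 2*y)/∂x - ∂(2*x*(1 - y))/∂y = 4*x
Assembling: d(omega) = (4*x) dx ∧ dy.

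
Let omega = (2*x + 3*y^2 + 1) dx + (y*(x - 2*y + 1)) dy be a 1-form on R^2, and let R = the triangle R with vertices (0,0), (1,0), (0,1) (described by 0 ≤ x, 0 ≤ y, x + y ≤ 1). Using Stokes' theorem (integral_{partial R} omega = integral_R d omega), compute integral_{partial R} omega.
integral_(partial R) omega = -5/6

Stokes: integral_partial_R omega = integral_R d omega with d omega = (∂Q/∂x - ∂P/∂y) dx ∧ dy.
  ∂Q/∂x = y
  ∂P/∂y = 6*y
  integrand = ∂Q/∂x - ∂P/∂y = -5*y.
Integrating over R: integral_0^1 integral_0^{1-x} (-5*y) dy dx = -5/6.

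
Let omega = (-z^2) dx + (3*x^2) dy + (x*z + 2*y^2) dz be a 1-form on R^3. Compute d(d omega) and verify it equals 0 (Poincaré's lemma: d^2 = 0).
d(d omega) = 0

Step 1: d omega = sum_{i<j} (∂f_j/∂x_i - ∂f_i/∂x_j) dx_i ∧ dx_j:
  coeff of dx ∧ dy: 6*x
  coeff of dx ∧ dz: 3*z
  coeff of dy ∧ dz: 4*y
Step 2: Apply d again to each 2-form coefficient. The only possible 3-form in R^3 is dx ∧ dy ∧ dz, with coefficient
  ∂(coeff of dy∧dz)/∂x - ∂(coeff of dx∧dz)/∂y + ∂(coeff of dx∧dy)/∂z
  = ∂/∂x (4*y) - ∂/∂y (3*z) + ∂/∂z (6*x).
Each of these terms simplifies to sums of mixed partials that cancel in pairs. The result is 0 (by equality of mixed partials for smooth functions — Schwarz / Clairaut).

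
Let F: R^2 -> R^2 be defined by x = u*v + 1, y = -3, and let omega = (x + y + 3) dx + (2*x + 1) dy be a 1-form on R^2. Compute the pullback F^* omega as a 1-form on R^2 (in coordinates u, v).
F^* omega = (v*(u*v + 1)) du + (u*(u*v + 1)) dv

Using F^*(f dg) = (f ∘ F) d(g ∘ F), substitute each coordinate x_i by F_i(u, v) in f_i, and replace dx_i by d F_i = (∂F_i/∂u) du + (∂F_i/∂v) dv.
  For the x component: f_1(F) = u*v + 1; d F_1 = (v) du + (u) dv
  For the y component: f_2(F) = 2*u*v + 3; d F_2 = (0) du + (0) dv
Combining and collecting du, dv coefficients:
  coeff of du: v*(u*v + 1)
  coeff of dv: u*(u*v + 1)
F^* omega = (v*(u*v + 1)) du + (u*(u*v + 1)) dv.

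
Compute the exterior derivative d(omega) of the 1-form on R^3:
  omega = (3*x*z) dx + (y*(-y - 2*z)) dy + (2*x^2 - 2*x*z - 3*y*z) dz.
d(omega) = (x - 2*z) dx ∧ dz + (2*y - 3*z) dy ∧ dz

For a 1-form omega = sum_i f_i dx_i, the exterior derivative is
  d(omega) = sum_{i < j} (∂f_j/∂x_i - ∂f_i/∂x_j) dx_i ∧ dx_j.
  coefficient of dx ∧ dz: ∂f_3/∂x - ∂f_1/∂z = ∂(2*x^2 - 2*x*z - 3*y*z)/∂x - ∂(3*x*z)/∂z = x - 2*z
  coefficient of dy ∧ dz: ∂f_3/∂y - ∂f_2/∂z = ∂(2*x^2 - 2*x*z - 3*y*z)/∂y - ∂(y*(-y - 2*z))/∂z = 2*y - 3*z
Assembling: d(omega) = (x - 2*z) dx ∧ dz + (2*y - 3*z) dy ∧ dz.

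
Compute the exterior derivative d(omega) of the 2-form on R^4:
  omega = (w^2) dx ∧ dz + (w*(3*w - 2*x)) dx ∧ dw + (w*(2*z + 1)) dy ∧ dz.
d(omega) = (2*w) dx ∧ dz ∧ dw + (2*z + 1) dy ∧ dz ∧ dw

For a 2-form omega = sum_{i<j} g_{ij} dx_i ∧ dx_j, the exterior derivative is
  d(omega) = sum_{i<j} d(g_{ij}) ∧ dx_i ∧ dx_j = sum_{i<j, k} (∂g_{ij}/∂x_k) dx_k ∧ dx_i ∧ dx_j.
Expand each term, using dx_k ∧ dx_i ∧ dx_j = sgn(permutation) dx_{(a)} ∧ dx_{(b)} ∧ dx_{(c)} with (a < b < c) sorted:
  d(w^2) includes (∂/∂w)(w^2) dw = (2*w) dw, which multiplied by dx ∧ dz gives (2*w) dx ∧ dz ∧ dw
  d(w*(2*z + 1)) includes (∂/∂w)(w*(2*z + 1)) dw = (2*z + 1) dw, which multiplied by dy ∧ dz gives (2*z + 1) dy ∧ dz ∧ dw
Collecting like 3-forms: d(omega) = (2*w) dx ∧ dz ∧ dw + (2*z + 1) dy ∧ dz ∧ dw.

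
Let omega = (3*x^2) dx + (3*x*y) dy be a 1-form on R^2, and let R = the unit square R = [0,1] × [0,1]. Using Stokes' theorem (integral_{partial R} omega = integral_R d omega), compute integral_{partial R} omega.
integral_(partial R) omega = 3/2

Stokes: integral_partial_R omega = integral_R d omega with d omega = (∂Q/∂x - ∂P/∂y) dx ∧ dy.
  ∂Q/∂x = 3*y
  ∂P/∂y = 0
  integrand = ∂Q/∂x - ∂P/∂y = 3*y.
Integrating over R: integral_0^1 integral_0^1 (3*y) dx dy = 3/2.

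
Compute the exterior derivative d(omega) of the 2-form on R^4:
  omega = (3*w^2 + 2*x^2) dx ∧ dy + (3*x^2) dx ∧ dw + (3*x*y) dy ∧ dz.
d(omega) = (6*w) dx ∧ dy ∧ dw + (3*y) dx ∧ dy ∧ dz

For a 2-form omega = sum_{i<j} g_{ij} dx_i ∧ dx_j, the exterior derivative is
  d(omega) = sum_{i<j} d(g_{ij}) ∧ dx_i ∧ dx_j = sum_{i<j, k} (∂g_{ij}/∂x_k) dx_k ∧ dx_i ∧ dx_j.
Expand each term, using dx_k ∧ dx_i ∧ dx_j = sgn(permutation) dx_{(a)} ∧ dx_{(b)} ∧ dx_{(c)} with (a < b < c) sorted:
  d(3*w^2 + 2*x^2) includes (∂/∂w)(3*w^2 + 2*x^2) dw = (6*w) dw, which multiplied by dx ∧ dy gives (6*w) dx ∧ dy ∧ dw
  d(3*x*y) includes (∂/∂x)(3*x*y) dx = (3*y) dx, which multiplied by dy ∧ dz gives (3*y) dx ∧ dy ∧ dz
Collecting like 3-forms: d(omega) = (6*w) dx ∧ dy ∧ dw + (3*y) dx ∧ dy ∧ dz.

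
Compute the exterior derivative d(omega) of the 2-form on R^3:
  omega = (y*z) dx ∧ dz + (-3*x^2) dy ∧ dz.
d(omega) = (-6*x - z) dx ∧ dy ∧ dz

For a 2-form omega = sum_{i<j} g_{ij} dx_i ∧ dx_j, the exterior derivative is
  d(omega) = sum_{i<j} d(g_{ij}) ∧ dx_i ∧ dx_j = sum_{i<j, k} (∂g_{ij}/∂x_k) dx_k ∧ dx_i ∧ dx_j.
Expand each term, using dx_k ∧ dx_i ∧ dx_j = sgn(permutation) dx_{(a)} ∧ dx_{(b)} ∧ dx_{(c)} with (a < b < c) sorted:
  d(y*z) includes (∂/∂y)(y*z) dy = (z) dy, which multiplied by dx ∧ dz gives (-z) dx ∧ dy ∧ dz
  d(-3*x^2) includes (∂/∂x)(-3*x^2) dx = (-6*x) dx, which multiplied by dy ∧ dz gives (-6*x) dx ∧ dy ∧ dz
Collecting like 3-forms: d(omega) = (-6*x - z) dx ∧ dy ∧ dz.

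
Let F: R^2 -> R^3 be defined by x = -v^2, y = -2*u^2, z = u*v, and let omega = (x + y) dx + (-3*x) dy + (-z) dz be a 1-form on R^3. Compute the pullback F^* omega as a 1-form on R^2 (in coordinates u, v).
F^* omega = (-13*u*v^2) du + (v*(3*u^2 + 2*v^2)) dv

Using F^*(f dg) = (f ∘ F) d(g ∘ F), substitute each coordinate x_i by F_i(u, v) in f_i, and replace dx_i by d F_i = (∂F_i/∂u) du + (∂F_i/∂v) dv.
  For the x component: f_1(F) = -2*u^2 - v^2; d F_1 = (0) du + (-2*v) dv
  For the y component: f_2(F) = 3*v^2; d F_2 = (-4*u) du + (0) dv
  For the z component: f_3(F) = -u*v; d F_3 = (v) du + (u) dv
Combining and collecting du, dv coefficients:
  coeff of du: -13*u*v^2
  coeff of dv: v*(3*u^2 + 2*v^2)
F^* omega = (-13*u*v^2) du + (v*(3*u^2 + 2*v^2)) dv.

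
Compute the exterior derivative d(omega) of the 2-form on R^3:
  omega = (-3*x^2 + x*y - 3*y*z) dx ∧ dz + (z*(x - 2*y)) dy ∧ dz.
d(omega) = (-x + 4*z) dx ∧ dy ∧ dz

For a 2-form omega = sum_{i<j} g_{ij} dx_i ∧ dx_j, the exterior derivative is
  d(omega) = sum_{i<j} d(g_{ij}) ∧ dx_i ∧ dx_j = sum_{i<j, k} (∂g_{ij}/∂x_k) dx_k ∧ dx_i ∧ dx_j.
Expand each term, using dx_k ∧ dx_i ∧ dx_j = sgn(permutation) dx_{(a)} ∧ dx_{(b)} ∧ dx_{(c)} with (a < b < c) sorted:
  d(-3*x^2 + x*y - 3*y*z) includes (∂/∂y)(-3*x^2 + x*y - 3*y*z) dy = (x - 3*z) dy, which multiplied by dx ∧ dz gives (-x + 3*z) dx ∧ dy ∧ dz
  d(z*(x - 2*y)) includes (∂/∂x)(z*(x - 2*y)) dx = (z) dx, which multiplied by dy ∧ dz gives (z) dx ∧ dy ∧ dz
Collecting like 3-forms: d(omega) = (-x + 4*z) dx ∧ dy ∧ dz.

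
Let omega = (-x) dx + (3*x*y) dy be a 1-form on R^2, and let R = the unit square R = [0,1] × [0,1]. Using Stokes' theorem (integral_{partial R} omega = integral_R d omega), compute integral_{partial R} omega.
integral_(partial R) omega = 3/2

Stokes: integral_partial_R omega = integral_R d omega with d omega = (∂Q/∂x - ∂P/∂y) dx ∧ dy.
  ∂Q/∂x = 3*y
  ∂P/∂y = 0
  integrand = ∂Q/∂x - ∂P/∂y = 3*y.
Integrating over R: integral_0^1 integral_0^1 (3*y) dx dy = 3/2.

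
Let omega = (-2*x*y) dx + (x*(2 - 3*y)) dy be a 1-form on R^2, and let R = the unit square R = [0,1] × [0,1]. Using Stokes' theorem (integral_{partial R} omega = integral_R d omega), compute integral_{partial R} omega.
integral_(partial R) omega = 3/2

Stokes: integral_partial_R omega = integral_R d omega with d omega = (∂Q/∂x - ∂P/∂y) dx ∧ dy.
  ∂Q/∂x = 2 - 3*y
  ∂P/∂y = -2*x
  integrand = ∂Q/∂x - ∂P/∂y = 2*x - 3*y + 2.
Integrating over R: integral_0^1 integral_0^1 (2*x - 3*y + 2) dx dy = 3/2.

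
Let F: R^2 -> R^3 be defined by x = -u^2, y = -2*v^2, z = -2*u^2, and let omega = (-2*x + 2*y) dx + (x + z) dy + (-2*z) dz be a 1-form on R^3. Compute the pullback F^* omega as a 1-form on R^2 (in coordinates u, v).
F^* omega = (-20*u^3 + 8*u*v^2) du + (12*u^2*v) dv

Using F^*(f dg) = (f ∘ F) d(g ∘ F), substitute each coordinate x_i by F_i(u, v) in f_i, and replace dx_i by d F_i = (∂F_i/∂u) du + (∂F_i/∂v) dv.
  For the x component: f_1(F) = 2*u^2 - 4*v^2; d F_1 = (-2*u) du + (0) dv
  For the y component: f_2(F) = -3*u^2; d F_2 = (0) du + (-4*v) dv
  For the z component: f_3(F) = 4*u^2; d F_3 = (-4*u) du + (0) dv
Combining and collecting du, dv coefficients:
  coeff of du: -20*u^3 + 8*u*v^2
  coeff of dv: 12*u^2*v
F^* omega = (-20*u^3 + 8*u*v^2) du + (12*u^2*v) dv.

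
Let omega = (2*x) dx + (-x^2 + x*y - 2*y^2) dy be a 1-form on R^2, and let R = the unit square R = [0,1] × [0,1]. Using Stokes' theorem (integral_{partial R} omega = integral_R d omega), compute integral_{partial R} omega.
integral_(partial R) omega = -1/2

Stokes: integral_partial_R omega = integral_R d omega with d omega = (∂Q/∂x - ∂P/∂y) dx ∧ dy.
  ∂Q/∂x = -2*x + y
  ∂P/∂y = 0
  integrand = ∂Q/∂x - ∂P/∂y = -2*x + y.
Integrating over R: integral_0^1 integral_0^1 (-2*x + y) dx dy = -1/2.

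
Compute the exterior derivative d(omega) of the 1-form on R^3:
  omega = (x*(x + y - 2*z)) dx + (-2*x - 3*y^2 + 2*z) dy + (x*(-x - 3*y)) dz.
d(omega) = (-x - 2) dx ∧ dy + (-3*y) dx ∧ dz + (-3*x - 2) dy ∧ dz

For a 1-form omega = sum_i f_i dx_i, the exterior derivative is
  d(omega) = sum_{i < j} (∂f_j/∂x_i - ∂f_i/∂x_j) dx_i ∧ dx_j.
  coefficient of dx ∧ dy: ∂f_2/∂x - ∂f_1/∂y = ∂(-2*x - 3*y^2 + 2*z)/∂x - ∂(x*(x + y - 2*z))/∂y = -x - 2
  coefficient of dx ∧ dz: ∂f_3/∂x - ∂f_1/∂z = ∂(x*(-x - 3*y))/∂x - ∂(x*(x + y - 2*z))/∂z = -3*y
  coefficient of dy ∧ dz: ∂f_3/∂y - ∂f_2/∂z = ∂(x*(-x - 3*y))/∂y - ∂(-2*x - 3*y^2 + 2*z)/∂z = -3*x - 2
Assembling: d(omega) = (-x - 2) dx ∧ dy + (-3*y) dx ∧ dz + (-3*x - 2) dy ∧ dz.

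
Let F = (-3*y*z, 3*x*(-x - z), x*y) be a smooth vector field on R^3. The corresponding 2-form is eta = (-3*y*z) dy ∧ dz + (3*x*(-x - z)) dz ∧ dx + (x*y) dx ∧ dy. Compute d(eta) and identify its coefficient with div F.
d(eta) = (0) dx ∧ dy ∧ dz; div F = 0

For a 2-form in R^3 of the form above, applying d gives a 3-form with coefficient ∂P/∂x + ∂Q/∂y + ∂R/∂z:
  ∂P/∂x = 0
  ∂Q/∂y = 0
  ∂R/∂z = 0
Sum = 0, which is exactly div F.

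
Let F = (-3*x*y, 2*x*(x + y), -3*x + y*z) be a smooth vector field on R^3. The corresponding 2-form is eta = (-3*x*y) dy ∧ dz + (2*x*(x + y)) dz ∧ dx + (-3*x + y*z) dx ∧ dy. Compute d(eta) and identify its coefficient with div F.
d(eta) = (2*x - 2*y) dx ∧ dy ∧ dz; div F = 2*x - 2*y

For a 2-form in R^3 of the form above, applying d gives a 3-form with coefficient ∂P/∂x + ∂Q/∂y + ∂R/∂z:
  ∂P/∂x = -3*y
  ∂Q/∂y = 2*x
  ∂R/∂z = y
Sum = 2*x - 2*y, which is exactly div F.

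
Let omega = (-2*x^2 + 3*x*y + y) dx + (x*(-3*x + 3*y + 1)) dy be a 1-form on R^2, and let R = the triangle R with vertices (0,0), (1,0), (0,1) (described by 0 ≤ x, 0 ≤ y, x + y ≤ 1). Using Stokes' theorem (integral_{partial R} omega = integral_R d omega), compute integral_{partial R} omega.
integral_(partial R) omega = -1

Stokes: integral_partial_R omega = integral_R d omega with d omega = (∂Q/∂x - ∂P/∂y) dx ∧ dy.
  ∂Q/∂x = -6*x + 3*y + 1
  ∂P/∂y = 3*x + 1
  integrand = ∂Q/∂x - ∂P/∂y = -9*x + 3*y.
Integrating over R: integral_0^1 integral_0^{1-x} (-9*x + 3*y) dy dx = -1.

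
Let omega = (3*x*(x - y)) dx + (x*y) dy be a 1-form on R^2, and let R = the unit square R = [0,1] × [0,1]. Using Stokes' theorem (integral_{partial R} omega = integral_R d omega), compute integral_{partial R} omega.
integral_(partial R) omega = 2

Stokes: integral_partial_R omega = integral_R d omega with d omega = (∂Q/∂x - ∂P/∂y) dx ∧ dy.
  ∂Q/∂x = y
  ∂P/∂y = -3*x
  integrand = ∂Q/∂x - ∂P/∂y = 3*x + y.
Integrating over R: integral_0^1 integral_0^1 (3*x + y) dx dy = 2.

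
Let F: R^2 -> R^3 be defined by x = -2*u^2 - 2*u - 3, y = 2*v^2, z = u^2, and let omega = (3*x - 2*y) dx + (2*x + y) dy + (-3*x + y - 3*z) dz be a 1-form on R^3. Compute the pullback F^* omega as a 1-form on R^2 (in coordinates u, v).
F^* omega = (30*u^3 + 48*u^2 + 20*u*v^2 + 66*u + 8*v^2 + 18) du + (8*v*(-2*u^2 - 2*u + v^2 - 3)) dv

Using F^*(f dg) = (f ∘ F) d(g ∘ F), substitute each coordinate x_i by F_i(u, v) in f_i, and replace dx_i by d F_i = (∂F_i/∂u) du + (∂F_i/∂v) dv.
  For the x component: f_1(F) = -6*u^2 - 6*u - 4*v^2 - 9; d F_1 = (-4*u - 2) du + (0) dv
  For the y component: f_2(F) = -4*u^2 - 4*u + 2*v^2 - 6; d F_2 = (0) du + (4*v) dv
  For the z component: f_3(F) = 3*u^2 + 6*u + 2*v^2 + 9; d F_3 = (2*u) du + (0) dv
Combining and collecting du, dv coefficients:
  coeff of du: 30*u^3 + 48*u^2 + 20*u*v^2 + 66*u + 8*v^2 + 18
  coeff of dv: 8*v*(-2*u^2 - 2*u + v^2 - 3)
F^* omega = (30*u^3 + 48*u^2 + 20*u*v^2 + 66*u + 8*v^2 + 18) du + (8*v*(-2*u^2 - 2*u + v^2 - 3)) dv.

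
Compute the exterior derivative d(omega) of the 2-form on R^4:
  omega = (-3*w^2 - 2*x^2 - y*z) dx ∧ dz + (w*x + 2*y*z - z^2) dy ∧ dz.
d(omega) = (w + z) dx ∧ dy ∧ dz + (-6*w) dx ∧ dz ∧ dw + (x) dy ∧ dz ∧ dw

For a 2-form omega = sum_{i<j} g_{ij} dx_i ∧ dx_j, the exterior derivative is
  d(omega) = sum_{i<j} d(g_{ij}) ∧ dx_i ∧ dx_j = sum_{i<j, k} (∂g_{ij}/∂x_k) dx_k ∧ dx_i ∧ dx_j.
Expand each term, using dx_k ∧ dx_i ∧ dx_j = sgn(permutation) dx_{(a)} ∧ dx_{(b)} ∧ dx_{(c)} with (a < b < c) sorted:
  d(-3*w^2 - 2*x^2 - y*z) includes (∂/∂y)(-3*w^2 - 2*x^2 - y*z) dy = (-z) dy, which multiplied by dx ∧ dz gives (z) dx ∧ dy ∧ dz
  d(-3*w^2 - 2*x^2 - y*z) includes (∂/∂w)(-3*w^2 - 2*x^2 - y*z) dw = (-6*w) dw, which multiplied by dx ∧ dz gives (-6*w) dx ∧ dz ∧ dw
  d(w*x + 2*y*z - z^2) includes (∂/∂x)(w*x + 2*y*z - z^2) dx = (w) dx, which multiplied by dy ∧ dz gives (w) dx ∧ dy ∧ dz
  d(w*x + 2*y*z - z^2) includes (∂/∂w)(w*x + 2*y*z - z^2) dw = (x) dw, which multiplied by dy ∧ dz gives (x) dy ∧ dz ∧ dw
Collecting like 3-forms: d(omega) = (w + z) dx ∧ dy ∧ dz + (-6*w) dx ∧ dz ∧ dw + (x) dy ∧ dz ∧ dw.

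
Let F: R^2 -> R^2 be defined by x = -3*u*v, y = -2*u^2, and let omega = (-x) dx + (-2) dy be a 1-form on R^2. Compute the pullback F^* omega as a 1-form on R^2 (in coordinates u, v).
F^* omega = (u*(8 - 9*v^2)) du + (-9*u^2*v) dv

Using F^*(f dg) = (f ∘ F) d(g ∘ F), substitute each coordinate x_i by F_i(u, v) in f_i, and replace dx_i by d F_i = (∂F_i/∂u) du + (∂F_i/∂v) dv.
  For the x component: f_1(F) = 3*u*v; d F_1 = (-3*v) du + (-3*u) dv
  For the y component: f_2(F) = -2; d F_2 = (-4*u) du + (0) dv
Combining and collecting du, dv coefficients:
  coeff of du: u*(8 - 9*v^2)
  coeff of dv: -9*u^2*v
F^* omega = (u*(8 - 9*v^2)) du + (-9*u^2*v) dv.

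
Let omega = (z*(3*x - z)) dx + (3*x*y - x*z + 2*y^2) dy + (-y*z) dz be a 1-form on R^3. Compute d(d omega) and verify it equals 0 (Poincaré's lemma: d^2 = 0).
d(d omega) = 0

Step 1: d omega = sum_{i<j} (∂f_j/∂x_i - ∂f_i/∂x_j) dx_i ∧ dx_j:
  coeff of dx ∧ dy: 3*y - z
  coeff of dx ∧ dz: -3*x + 2*z
  coeff of dy ∧ dz: x - z
Step 2: Apply d again to each 2-form coefficient. The only possible 3-form in R^3 is dx ∧ dy ∧ dz, with coefficient
  ∂(coeff of dy∧dz)/∂x - ∂(coeff of dx∧dz)/∂y + ∂(coeff of dx∧dy)/∂z
  = ∂/∂x (x - z) - ∂/∂y (-3*x + 2*z) + ∂/∂z (3*y - z).
Each of these terms simplifies to sums of mixed partials that cancel in pairs. The result is 0 (by equality of mixed partials for smooth functions — Schwarz / Clairaut).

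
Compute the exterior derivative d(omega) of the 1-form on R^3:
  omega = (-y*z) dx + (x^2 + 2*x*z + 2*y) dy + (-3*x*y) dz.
d(omega) = (2*x + 3*z) dx ∧ dy + (-2*y) dx ∧ dz + (-5*x) dy ∧ dz

For a 1-form omega = sum_i f_i dx_i, the exterior derivative is
  d(omega) = sum_{i < j} (∂f_j/∂x_i - ∂f_i/∂x_j) dx_i ∧ dx_j.
  coefficient of dx ∧ dy: ∂f_2/∂x - ∂f_1/∂y = ∂(x^2 + 2*x*z + 2*y)/∂x - ∂(-y*z)/∂y = 2*x + 3*z
  coefficient of dx ∧ dz: ∂f_3/∂x - ∂f_1/∂z = ∂(-3*x*y)/∂x - ∂(-y*z)/∂z = -2*y
  coefficient of dy ∧ dz: ∂f_3/∂y - ∂f_2/∂z = ∂(-3*x*y)/∂y - ∂(x^2 + 2*x*z + 2*y)/∂z = -5*x
Assembling: d(omega) = (2*x + 3*z) dx ∧ dy + (-2*y) dx ∧ dz + (-5*x) dy ∧ dz.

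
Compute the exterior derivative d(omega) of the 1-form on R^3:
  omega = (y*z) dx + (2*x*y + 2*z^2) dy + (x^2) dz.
d(omega) = (2*y - z) dx ∧ dy + (2*x - y) dx ∧ dz + (-4*z) dy ∧ dz

For a 1-form omega = sum_i f_i dx_i, the exterior derivative is
  d(omega) = sum_{i < j} (∂f_j/∂x_i - ∂f_i/∂x_j) dx_i ∧ dx_j.
  coefficient of dx ∧ dy: ∂f_2/∂x - ∂f_1/∂y = ∂(2*x*y + 2*z^2)/∂x - ∂(y*z)/∂y = 2*y - z
  coefficient of dx ∧ dz: ∂f_3/∂x - ∂f_1/∂z = ∂(x^2)/∂x - ∂(y*z)/∂z = 2*x - y
  coefficient of dy ∧ dz: ∂f_3/∂y - ∂f_2/∂z = ∂(x^2)/∂y - ∂(2*x*y + 2*z^2)/∂z = -4*z
Assembling: d(omega) = (2*y - z) dx ∧ dy + (2*x - y) dx ∧ dz + (-4*z) dy ∧ dz.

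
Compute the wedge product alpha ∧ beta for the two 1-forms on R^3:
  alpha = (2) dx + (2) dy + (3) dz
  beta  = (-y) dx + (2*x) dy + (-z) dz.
alpha ∧ beta = (4*x + 2*y) dx ∧ dy + (3*y - 2*z) dx ∧ dz + (-6*x - 2*z) dy ∧ dz

Distribute the wedge, using dx_i ∧ dx_j = -dx_j ∧ dx_i and dx_i ∧ dx_i = 0. For each pair (i, j) with i < j, the coefficient of dx_i ∧ dx_j in alpha ∧ beta is (alpha_i * beta_j - alpha_j * beta_i). Collecting: alpha ∧ beta = (4*x + 2*y) dx ∧ dy + (3*y - 2*z) dx ∧ dz + (-6*x - 2*z) dy ∧ dz.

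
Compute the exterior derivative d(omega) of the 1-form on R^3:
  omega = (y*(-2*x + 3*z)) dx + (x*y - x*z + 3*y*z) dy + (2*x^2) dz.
d(omega) = (2*x + y - 4*z) dx ∧ dy + (4*x - 3*y) dx ∧ dz + (x - 3*y) dy ∧ dz

For a 1-form omega = sum_i f_i dx_i, the exterior derivative is
  d(omega) = sum_{i < j} (∂f_j/∂x_i - ∂f_i/∂x_j) dx_i ∧ dx_j.
  coefficient of dx ∧ dy: ∂f_2/∂x - ∂f_1/∂y = ∂(x*y - x*z + 3*y*z)/∂x - ∂(y*(-2*x + 3*z))/∂y = 2*x + y - 4*z
  coefficient of dx ∧ dz: ∂f_3/∂x - ∂f_1/∂z = ∂(2*x^2)/∂x - ∂(y*(-2*x + 3*z))/∂z = 4*x - 3*y
  coefficient of dy ∧ dz: ∂f_3/∂y - ∂f_2/∂z = ∂(2*x^2)/∂y - ∂(x*y - x*z + 3*y*z)/∂z = x - 3*y
Assembling: d(omega) = (2*x + y - 4*z) dx ∧ dy + (4*x - 3*y) dx ∧ dz + (x - 3*y) dy ∧ dz.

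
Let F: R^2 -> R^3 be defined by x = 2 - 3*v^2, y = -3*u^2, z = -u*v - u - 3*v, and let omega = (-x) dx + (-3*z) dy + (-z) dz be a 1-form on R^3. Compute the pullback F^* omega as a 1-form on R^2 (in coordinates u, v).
F^* omega = (-18*u^2*v - 18*u^2 - u*v^2 - 56*u*v - u - 3*v^2 - 3*v) du + (-u^2*v - u^2 - 6*u*v - 3*u - 18*v^3 + 3*v) dv

Using F^*(f dg) = (f ∘ F) d(g ∘ F), substitute each coordinate x_i by F_i(u, v) in f_i, and replace dx_i by d F_i = (∂F_i/∂u) du + (∂F_i/∂v) dv.
  For the x component: f_1(F) = 3*v^2 - 2; d F_1 = (0) du + (-6*v) dv
  For the y component: f_2(F) = 3*u*v + 3*u + 9*v; d F_2 = (-6*u) du + (0) dv
  For the z component: f_3(F) = u*v + u + 3*v; d F_3 = (-v - 1) du + (-u - 3) dv
Combining and collecting du, dv coefficients:
  coeff of du: -18*u^2*v - 18*u^2 - u*v^2 - 56*u*v - u - 3*v^2 - 3*v
  coeff of dv: -u^2*v - u^2 - 6*u*v - 3*u - 18*v^3 + 3*v
F^* omega = (-18*u^2*v - 18*u^2 - u*v^2 - 56*u*v - u - 3*v^2 - 3*v) du + (-u^2*v - u^2 - 6*u*v - 3*u - 18*v^3 + 3*v) dv.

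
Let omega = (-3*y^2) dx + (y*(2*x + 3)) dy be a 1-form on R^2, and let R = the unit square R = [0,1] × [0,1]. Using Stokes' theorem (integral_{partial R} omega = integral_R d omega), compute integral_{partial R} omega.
integral_(partial R) omega = 4

Stokes: integral_partial_R omega = integral_R d omega with d omega = (∂Q/∂x - ∂P/∂y) dx ∧ dy.
  ∂Q/∂x = 2*y
  ∂P/∂y = -6*y
  integrand = ∂Q/∂x - ∂P/∂y = 8*y.
Integrating over R: integral_0^1 integral_0^1 (8*y) dx dy = 4.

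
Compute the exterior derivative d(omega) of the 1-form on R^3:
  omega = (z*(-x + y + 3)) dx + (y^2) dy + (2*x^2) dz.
d(omega) = (-z) dx ∧ dy + (5*x - y - 3) dx ∧ dz

For a 1-form omega = sum_i f_i dx_i, the exterior derivative is
  d(omega) = sum_{i < j} (∂f_j/∂x_i - ∂f_i/∂x_j) dx_i ∧ dx_j.
  coefficient of dx ∧ dy: ∂f_2/∂x - ∂f_1/∂y = ∂(y^2)/∂x - ∂(z*(-x + y + 3))/∂y = -z
  coefficient of dx ∧ dz: ∂f_3/∂x - ∂f_1/∂z = ∂(2*x^2)/∂x - ∂(z*(-x + y + 3))/∂z = 5*x - y - 3
Assembling: d(omega) = (-z) dx ∧ dy + (5*x - y - 3) dx ∧ dz.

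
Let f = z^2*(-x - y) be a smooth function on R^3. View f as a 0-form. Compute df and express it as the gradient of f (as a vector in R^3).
df = (-z^2) dx + (-z^2) dy + (2*z*(-x - y)) dz; grad f = (-z^2, -z^2, 2*z*(-x - y))

For a 0-form f, d f = (∂f/∂x) dx + (∂f/∂y) dy + (∂f/∂z) dz. The components of the vector representation are exactly the entries of grad f in Cartesian coordinates:
  ∂f/∂x = -z^2
  ∂f/∂y = -z^2
  ∂f/∂z = 2*z*(-x - y).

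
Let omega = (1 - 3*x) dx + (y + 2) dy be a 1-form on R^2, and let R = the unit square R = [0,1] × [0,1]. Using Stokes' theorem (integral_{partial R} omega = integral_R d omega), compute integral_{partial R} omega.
integral_(partial R) omega = 0

Stokes: integral_partial_R omega = integral_R d omega with d omega = (∂Q/∂x - ∂P/∂y) dx ∧ dy.
  ∂Q/∂x = 0
  ∂P/∂y = 0
  integrand = ∂Q/∂x - ∂P/∂y = 0.
Integrating over R: integral_0^1 integral_0^1 (0) dx dy = 0.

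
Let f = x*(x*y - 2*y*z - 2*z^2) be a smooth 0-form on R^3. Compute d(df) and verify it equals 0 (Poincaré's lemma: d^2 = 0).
d(df) = 0

Step 1: df = sum_i (∂f/∂x_i) dx_i = (2*x*y - 2*y*z - 2*z^2) dx + (x*(x - 2*z)) dy + (2*x*(-y - 2*z)) dz.
Step 2: Apply d again. Using the 1-form formula, the coefficient of dx ∧ dy in d(df) is ∂^2 f/∂x ∂y - ∂^2 f/∂y ∂x = (2*x - 2*z) - (2*x - 2*z) = 0 (equality of mixed partials for smooth f).
Similarly for dx ∧ dz and dy ∧ dz — all coefficients vanish. So d(df) = 0.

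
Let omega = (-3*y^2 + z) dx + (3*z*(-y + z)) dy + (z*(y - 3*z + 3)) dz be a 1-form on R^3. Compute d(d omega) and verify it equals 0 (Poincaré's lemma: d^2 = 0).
d(d omega) = 0

Step 1: d omega = sum_{i<j} (∂f_j/∂x_i - ∂f_i/∂x_j) dx_i ∧ dx_j:
  coeff of dx ∧ dy: 6*y
  coeff of dx ∧ dz: -1
  coeff of dy ∧ dz: 3*y - 5*z
Step 2: Apply d again to each 2-form coefficient. The only possible 3-form in R^3 is dx ∧ dy ∧ dz, with coefficient
  ∂(coeff of dy∧dz)/∂x - ∂(coeff of dx∧dz)/∂y + ∂(coeff of dx∧dy)/∂z
  = ∂/∂x (3*y - 5*z) - ∂/∂y (-1) + ∂/∂z (6*y).
Each of these terms simplifies to sums of mixed partials that cancel in pairs. The result is 0 (by equality of mixed partials for smooth functions — Schwarz / Clairaut).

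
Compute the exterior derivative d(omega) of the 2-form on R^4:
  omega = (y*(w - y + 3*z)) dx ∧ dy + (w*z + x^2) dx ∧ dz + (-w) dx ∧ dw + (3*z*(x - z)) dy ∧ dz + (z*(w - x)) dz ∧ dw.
d(omega) = (3*y + 3*z) dx ∧ dy ∧ dz + (y) dx ∧ dy ∧ dw

For a 2-form omega = sum_{i<j} g_{ij} dx_i ∧ dx_j, the exterior derivative is
  d(omega) = sum_{i<j} d(g_{ij}) ∧ dx_i ∧ dx_j = sum_{i<j, k} (∂g_{ij}/∂x_k) dx_k ∧ dx_i ∧ dx_j.
Expand each term, using dx_k ∧ dx_i ∧ dx_j = sgn(permutation) dx_{(a)} ∧ dx_{(b)} ∧ dx_{(c)} with (a < b < c) sorted:
  d(y*(w - y + 3*z)) includes (∂/∂z)(y*(w - y + 3*z)) dz = (3*y) dz, which multiplied by dx ∧ dy gives (3*y) dx ∧ dy ∧ dz
  d(y*(w - y + 3*z)) includes (∂/∂w)(y*(w - y + 3*z)) dw = (y) dw, which multiplied by dx ∧ dy gives (y) dx ∧ dy ∧ dw
  d(w*z + x^2) includes (∂/∂w)(w*z + x^2) dw = (z) dw, which multiplied by dx ∧ dz gives (z) dx ∧ dz ∧ dw
  d(3*z*(x - z)) includes (∂/∂x)(3*z*(x - z)) dx = (3*z) dx, which multiplied by dy ∧ dz gives (3*z) dx ∧ dy ∧ dz
  d(z*(w - x)) includes (∂/∂x)(z*(w - x)) dx = (-z) dx, which multiplied by dz ∧ dw gives (-z) dx ∧ dz ∧ dw
Collecting like 3-forms: d(omega) = (3*y + 3*z) dx ∧ dy ∧ dz + (y) dx ∧ dy ∧ dw.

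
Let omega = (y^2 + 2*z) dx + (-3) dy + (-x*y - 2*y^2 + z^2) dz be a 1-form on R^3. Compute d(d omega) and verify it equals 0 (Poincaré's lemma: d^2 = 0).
d(d omega) = 0

Step 1: d omega = sum_{i<j} (∂f_j/∂x_i - ∂f_i/∂x_j) dx_i ∧ dx_j:
  coeff of dx ∧ dy: -2*y
  coeff of dx ∧ dz: -y - 2
  coeff of dy ∧ dz: -x - 4*y
Step 2: Apply d again to each 2-form coefficient. The only possible 3-form in R^3 is dx ∧ dy ∧ dz, with coefficient
  ∂(coeff of dy∧dz)/∂x - ∂(coeff of dx∧dz)/∂y + ∂(coeff of dx∧dy)/∂z
  = ∂/∂x (-x - 4*y) - ∂/∂y (-y - 2) + ∂/∂z (-2*y).
Each of these terms simplifies to sums of mixed partials that cancel in pairs. The result is 0 (by equality of mixed partials for smooth functions — Schwarz / Clairaut).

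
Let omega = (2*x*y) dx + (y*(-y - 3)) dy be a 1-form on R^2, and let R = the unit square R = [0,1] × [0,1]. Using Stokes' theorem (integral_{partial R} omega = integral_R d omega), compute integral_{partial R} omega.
integral_(partial R) omega = -1

Stokes: integral_partial_R omega = integral_R d omega with d omega = (∂Q/∂x - ∂P/∂y) dx ∧ dy.
  ∂Q/∂x = 0
  ∂P/∂y = 2*x
  integrand = ∂Q/∂x - ∂P/∂y = -2*x.
Integrating over R: integral_0^1 integral_0^1 (-2*x) dx dy = -1.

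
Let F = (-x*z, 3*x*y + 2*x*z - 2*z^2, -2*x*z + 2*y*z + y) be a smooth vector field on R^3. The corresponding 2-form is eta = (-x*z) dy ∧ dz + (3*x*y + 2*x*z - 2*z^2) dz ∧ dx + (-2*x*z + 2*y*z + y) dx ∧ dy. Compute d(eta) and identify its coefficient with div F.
d(eta) = (x + 2*y - z) dx ∧ dy ∧ dz; div F = x + 2*y - z

For a 2-form in R^3 of the form above, applying d gives a 3-form with coefficient ∂P/∂x + ∂Q/∂y + ∂R/∂z:
  ∂P/∂x = -z
  ∂Q/∂y = 3*x
  ∂R/∂z = -2*x + 2*y
Sum = x + 2*y - z, which is exactly div F.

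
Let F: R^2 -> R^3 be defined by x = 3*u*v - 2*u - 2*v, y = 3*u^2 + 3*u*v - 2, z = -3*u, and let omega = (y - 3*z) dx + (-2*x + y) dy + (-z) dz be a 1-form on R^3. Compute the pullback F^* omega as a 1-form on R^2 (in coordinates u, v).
F^* omega = (18*u^3 + 18*u^2 + 57*u*v - 39*u + 12*v^2 - 12*v + 4) du + (18*u^3 + 33*u^2 + 6*u*v - 30*u + 4) dv

Using F^*(f dg) = (f ∘ F) d(g ∘ F), substitute each coordinate x_i by F_i(u, v) in f_i, and replace dx_i by d F_i = (∂F_i/∂u) du + (∂F_i/∂v) dv.
  For the x component: f_1(F) = 3*u^2 + 3*u*v + 9*u - 2; d F_1 = (3*v - 2) du + (3*u - 2) dv
  For the y component: f_2(F) = 3*u^2 - 3*u*v + 4*u + 4*v - 2; d F_2 = (6*u + 3*v) du + (3*u) dv
  For the z component: f_3(F) = 3*u; d F_3 = (-3) du + (0) dv
Combining and collecting du, dv coefficients:
  coeff of du: 18*u^3 + 18*u^2 + 57*u*v - 39*u + 12*v^2 - 12*v + 4
  coeff of dv: 18*u^3 + 33*u^2 + 6*u*v - 30*u + 4
F^* omega = (18*u^3 + 18*u^2 + 57*u*v - 39*u + 12*v^2 - 12*v + 4) du + (18*u^3 + 33*u^2 + 6*u*v - 30*u + 4) dv.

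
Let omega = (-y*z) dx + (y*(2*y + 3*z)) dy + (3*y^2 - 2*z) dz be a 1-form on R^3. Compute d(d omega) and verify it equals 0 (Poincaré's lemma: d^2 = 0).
d(d omega) = 0

Step 1: d omega = sum_{i<j} (∂f_j/∂x_i - ∂f_i/∂x_j) dx_i ∧ dx_j:
  coeff of dx ∧ dy: z
  coeff of dx ∧ dz: y
  coeff of dy ∧ dz: 3*y
Step 2: Apply d again to each 2-form coefficient. The only possible 3-form in R^3 is dx ∧ dy ∧ dz, with coefficient
  ∂(coeff of dy∧dz)/∂x - ∂(coeff of dx∧dz)/∂y + ∂(coeff of dx∧dy)/∂z
  = ∂/∂x (3*y) - ∂/∂y (y) + ∂/∂z (z).
Each of these terms simplifies to sums of mixed partials that cancel in pairs. The result is 0 (by equality of mixed partials for smooth functions — Schwarz / Clairaut).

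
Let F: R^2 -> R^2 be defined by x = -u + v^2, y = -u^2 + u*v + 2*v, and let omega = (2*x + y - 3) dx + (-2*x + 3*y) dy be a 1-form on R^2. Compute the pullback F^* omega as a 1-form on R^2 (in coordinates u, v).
F^* omega = (6*u^3 - 9*u^2*v - 3*u^2 + 7*u*v^2 - 11*u*v + 2*u - 2*v^3 + 4*v^2 - 2*v + 3) du + (-3*u^3 + u^2*v - 4*u^2 + 8*u*v + 4*u + 4*v^3 + 6*v) dv

Using F^*(f dg) = (f ∘ F) d(g ∘ F), substitute each coordinate x_i by F_i(u, v) in f_i, and replace dx_i by d F_i = (∂F_i/∂u) du + (∂F_i/∂v) dv.
  For the x component: f_1(F) = -u^2 + u*v - 2*u + 2*v^2 + 2*v - 3; d F_1 = (-1) du + (2*v) dv
  For the y component: f_2(F) = -3*u^2 + 3*u*v + 2*u - 2*v^2 + 6*v; d F_2 = (-2*u + v) du + (u + 2) dv
Combining and collecting du, dv coefficients:
  coeff of du: 6*u^3 - 9*u^2*v - 3*u^2 + 7*u*v^2 - 11*u*v + 2*u - 2*v^3 + 4*v^2 - 2*v + 3
  coeff of dv: -3*u^3 + u^2*v - 4*u^2 + 8*u*v + 4*u + 4*v^3 + 6*v
F^* omega = (6*u^3 - 9*u^2*v - 3*u^2 + 7*u*v^2 - 11*u*v + 2*u - 2*v^3 + 4*v^2 - 2*v + 3) du + (-3*u^3 + u^2*v - 4*u^2 + 8*u*v + 4*u + 4*v^3 + 6*v) dv.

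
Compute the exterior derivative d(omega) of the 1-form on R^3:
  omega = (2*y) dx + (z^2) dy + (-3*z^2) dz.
d(omega) = (-2) dx ∧ dy + (-2*z) dy ∧ dz

For a 1-form omega = sum_i f_i dx_i, the exterior derivative is
  d(omega) = sum_{i < j} (∂f_j/∂x_i - ∂f_i/∂x_j) dx_i ∧ dx_j.
  coefficient of dx ∧ dy: ∂f_2/∂x - ∂f_1/∂y = ∂(z^2)/∂x - ∂(2*y)/∂y = -2
  coefficient of dy ∧ dz: ∂f_3/∂y - ∂f_2/∂z = ∂(-3*z^2)/∂y - ∂(z^2)/∂z = -2*z
Assembling: d(omega) = (-2) dx ∧ dy + (-2*z) dy ∧ dz.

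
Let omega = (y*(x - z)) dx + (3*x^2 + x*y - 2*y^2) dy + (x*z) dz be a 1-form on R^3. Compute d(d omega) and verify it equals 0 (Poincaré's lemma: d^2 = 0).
d(d omega) = 0

Step 1: d omega = sum_{i<j} (∂f_j/∂x_i - ∂f_i/∂x_j) dx_i ∧ dx_j:
  coeff of dx ∧ dy: 5*x + y + z
  coeff of dx ∧ dz: y + z
  coeff of dy ∧ dz: 0
Step 2: Apply d again to each 2-form coefficient. The only possible 3-form in R^3 is dx ∧ dy ∧ dz, with coefficient
  ∂(coeff of dy∧dz)/∂x - ∂(coeff of dx∧dz)/∂y + ∂(coeff of dx∧dy)/∂z
  = ∂/∂x (0) - ∂/∂y (y + z) + ∂/∂z (5*x + y + z).
Each of these terms simplifies to sums of mixed partials that cancel in pairs. The result is 0 (by equality of mixed partials for smooth functions — Schwarz / Clairaut).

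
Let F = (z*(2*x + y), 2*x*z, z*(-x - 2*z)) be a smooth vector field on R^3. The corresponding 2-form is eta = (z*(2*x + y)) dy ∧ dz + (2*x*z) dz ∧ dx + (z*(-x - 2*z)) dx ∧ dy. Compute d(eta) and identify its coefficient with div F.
d(eta) = (-x - 2*z) dx ∧ dy ∧ dz; div F = -x - 2*z

For a 2-form in R^3 of the form above, applying d gives a 3-form with coefficient ∂P/∂x + ∂Q/∂y + ∂R/∂z:
  ∂P/∂x = 2*z
  ∂Q/∂y = 0
  ∂R/∂z = -x - 4*z
Sum = -x - 2*z, which is exactly div F.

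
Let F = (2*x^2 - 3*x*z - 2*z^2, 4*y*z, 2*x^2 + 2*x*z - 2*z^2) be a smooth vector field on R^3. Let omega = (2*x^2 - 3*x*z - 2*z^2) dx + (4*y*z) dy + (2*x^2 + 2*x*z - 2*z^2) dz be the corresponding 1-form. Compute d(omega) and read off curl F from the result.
d(omega) = (-4*y) dy ∧ dz + (-7*x - 6*z) dz ∧ dx + (0) dx ∧ dy; curl F = (-4*y, -7*x - 6*z, 0)

d omega = sum_{i<j} (∂f_j/∂x_i - ∂f_i/∂x_j) dx_i ∧ dx_j. Under the identification (dy ∧ dz, dz ∧ dx, dx ∧ dy) ↔ (e_x, e_y, e_z), the coefficients are exactly the components of curl F. Compute:
  ∂R/∂y - ∂Q/∂z = (0) - (4*y) = -4*y
  ∂P/∂z - ∂R/∂x = (-3*x - 4*z) - (4*x + 2*z) = -7*x - 6*z
  ∂Q/∂x - ∂P/∂y = (0) - (0) = 0.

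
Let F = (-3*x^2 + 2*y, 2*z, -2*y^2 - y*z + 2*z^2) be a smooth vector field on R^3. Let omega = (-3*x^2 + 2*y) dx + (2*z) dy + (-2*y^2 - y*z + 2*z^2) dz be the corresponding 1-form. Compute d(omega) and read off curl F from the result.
d(omega) = (-4*y - z - 2) dy ∧ dz + (0) dz ∧ dx + (-2) dx ∧ dy; curl F = (-4*y - z - 2, 0, -2)

d omega = sum_{i<j} (∂f_j/∂x_i - ∂f_i/∂x_j) dx_i ∧ dx_j. Under the identification (dy ∧ dz, dz ∧ dx, dx ∧ dy) ↔ (e_x, e_y, e_z), the coefficients are exactly the components of curl F. Compute:
  ∂R/∂y - ∂Q/∂z = (-4*y - z) - (2) = -4*y - z - 2
  ∂P/∂z - ∂R/∂x = (0) - (0) = 0
  ∂Q/∂x - ∂P/∂y = (0) - (2) = -2.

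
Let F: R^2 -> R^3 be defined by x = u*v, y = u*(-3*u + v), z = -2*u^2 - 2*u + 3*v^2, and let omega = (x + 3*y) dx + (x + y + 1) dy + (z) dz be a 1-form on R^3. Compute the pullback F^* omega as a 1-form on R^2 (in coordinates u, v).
F^* omega = (26*u^3 - 24*u^2*v + 12*u^2 - 6*u*v^2 - 2*u - 6*v^2 + v) du + (-12*u^3 - 6*u^2*v - 12*u*v + u + 18*v^3) dv

Using F^*(f dg) = (f ∘ F) d(g ∘ F), substitute each coordinate x_i by F_i(u, v) in f_i, and replace dx_i by d F_i = (∂F_i/∂u) du + (∂F_i/∂v) dv.
  For the x component: f_1(F) = u*(-9*u + 4*v); d F_1 = (v) du + (u) dv
  For the y component: f_2(F) = -3*u^2 + 2*u*v + 1; d F_2 = (-6*u + v) du + (u) dv
  For the z component: f_3(F) = -2*u^2 - 2*u + 3*v^2; d F_3 = (-4*u - 2) du + (6*v) dv
Combining and collecting du, dv coefficients:
  coeff of du: 26*u^3 - 24*u^2*v + 12*u^2 - 6*u*v^2 - 2*u - 6*v^2 + v
  coeff of dv: -12*u^3 - 6*u^2*v - 12*u*v + u + 18*v^3
F^* omega = (26*u^3 - 24*u^2*v + 12*u^2 - 6*u*v^2 - 2*u - 6*v^2 + v) du + (-12*u^3 - 6*u^2*v - 12*u*v + u + 18*v^3) dv.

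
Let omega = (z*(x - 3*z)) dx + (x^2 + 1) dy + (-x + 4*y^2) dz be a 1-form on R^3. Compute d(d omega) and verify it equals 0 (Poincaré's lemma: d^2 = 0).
d(d omega) = 0

Step 1: d omega = sum_{i<j} (∂f_j/∂x_i - ∂f_i/∂x_j) dx_i ∧ dx_j:
  coeff of dx ∧ dy: 2*x
  coeff of dx ∧ dz: -x + 6*z - 1
  coeff of dy ∧ dz: 8*y
Step 2: Apply d again to each 2-form coefficient. The only possible 3-form in R^3 is dx ∧ dy ∧ dz, with coefficient
  ∂(coeff of dy∧dz)/∂x - ∂(coeff of dx∧dz)/∂y + ∂(coeff of dx∧dy)/∂z
  = ∂/∂x (8*y) - ∂/∂y (-x + 6*z - 1) + ∂/∂z (2*x).
Each of these terms simplifies to sums of mixed partials that cancel in pairs. The result is 0 (by equality of mixed partials for smooth functions — Schwarz / Clairaut).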